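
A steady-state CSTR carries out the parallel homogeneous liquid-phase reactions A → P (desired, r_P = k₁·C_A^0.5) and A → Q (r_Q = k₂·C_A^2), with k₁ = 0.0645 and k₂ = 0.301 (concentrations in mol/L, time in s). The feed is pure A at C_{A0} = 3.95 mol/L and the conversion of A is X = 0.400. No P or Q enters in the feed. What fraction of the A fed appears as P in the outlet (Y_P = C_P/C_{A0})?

Exit C_A = C_{A0}(1−X) = 3.95×0.600 = 2.370 mol/L.
Rates in a CSTR are evaluated at the outlet concentration: r_P = 0.0645×2.370^0.5 = 0.09930, r_Q = 0.301×2.370^2 = 1.691.
Fraction of consumed A going to P: r_P/(r_P+r_Q) = 0.05547.
C_P = 0.05547·C_{A0}·X = 0.05547×3.95×0.400 = 0.0876 mol/L; Y_P = C_P/C_{A0} = 0.0222.

0.0222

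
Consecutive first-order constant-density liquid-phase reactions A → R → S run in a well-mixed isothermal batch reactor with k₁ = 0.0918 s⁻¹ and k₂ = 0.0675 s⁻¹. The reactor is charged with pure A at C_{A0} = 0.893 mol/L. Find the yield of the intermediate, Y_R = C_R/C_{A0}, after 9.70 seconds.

0.412

Solving the coupled first-order balances gives C_R(t) = [k₁/(k₂−k₁)]·C_{A0}·(e^(−k₁t) − e^(−k₂t)).
e^(−k₁t) = e^(−0.0918×9.70) = e^(−0.8905) = 0.4105; e^(−k₂t) = e^(−0.6547) = 0.5196.
C_R = 0.0918×0.893/(0.0675−0.0918) × (0.4105−0.5196) = (-3.374)×(-0.1091) = 0.3681 mol/L.
Y_R = C_R/C_{A0} = 0.3681/0.893 = 0.412.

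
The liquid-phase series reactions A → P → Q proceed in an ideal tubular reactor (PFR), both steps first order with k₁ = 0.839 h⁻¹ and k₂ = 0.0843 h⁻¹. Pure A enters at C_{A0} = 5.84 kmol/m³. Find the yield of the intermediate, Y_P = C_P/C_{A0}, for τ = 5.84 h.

Solving the coupled first-order balances gives C_P(τ) = [k₁/(k₂−k₁)]·C_{A0}·(e^(−k₁τ) − e^(−k₂τ)).
e^(−k₁τ) = e^(−0.839×5.84) = e^(−4.900) = 0.007448; e^(−k₂τ) = e^(−0.4923) = 0.6112.
C_P = 0.839×5.84/(0.0843−0.839) × (0.007448−0.6112) = (-6.492)×(-0.6038) = 3.920 kmol/m³.
Y_P = C_P/C_{A0} = 3.920/5.84 = 0.671.

0.671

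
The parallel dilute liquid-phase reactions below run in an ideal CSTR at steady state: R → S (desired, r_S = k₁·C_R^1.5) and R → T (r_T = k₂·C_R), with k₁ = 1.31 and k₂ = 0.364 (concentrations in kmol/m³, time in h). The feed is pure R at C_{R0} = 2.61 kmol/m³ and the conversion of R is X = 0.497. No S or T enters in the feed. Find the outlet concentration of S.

1.04 kmol/m³

Exit C_R = C_{R0}(1−X) = 2.61×0.503 = 1.313 kmol/m³.
A CSTR operates uniformly at the exit composition, giving r_S = 1.971 and r_T = 0.4779 (each k·C_R^n at C_R = 1.313).
Fraction of consumed R going to S: r_S/(r_S+r_T) = 0.8048.
C_S = 0.8048·C_{R0}·X = 0.8048×2.61×0.497 = 1.04 kmol/m³.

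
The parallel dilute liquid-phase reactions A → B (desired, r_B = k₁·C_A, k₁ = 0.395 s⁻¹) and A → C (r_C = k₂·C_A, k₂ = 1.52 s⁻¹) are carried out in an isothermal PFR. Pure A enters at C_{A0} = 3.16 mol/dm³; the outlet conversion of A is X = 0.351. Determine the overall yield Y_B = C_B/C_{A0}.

C_A = C_{A0}(1−X) = 2.051 mol/dm³.
Both paths are first order in A, so the instantaneous fraction to B is constant: dC_B/d(−C_A) = k₁/(k₁+k₂) = 0.2063.
C_B = 0.2063·(C_{A0}−C_A) = 0.2063×1.109 = 0.229 mol/dm³.
Y_B = C_B/C_{A0} = 0.2288/3.16 = 0.0724.

0.0724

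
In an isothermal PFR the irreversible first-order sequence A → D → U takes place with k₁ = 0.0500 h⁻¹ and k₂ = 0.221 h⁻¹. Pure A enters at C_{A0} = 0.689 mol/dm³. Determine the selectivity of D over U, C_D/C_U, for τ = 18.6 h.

Solving the coupled first-order balances gives C_D(τ) = [k₁/(k₂−k₁)]·C_{A0}·(e^(−k₁τ) − e^(−k₂τ)).
e^(−k₁τ) = e^(−0.0500×18.6) = e^(−0.9300) = 0.3946; e^(−k₂τ) = e^(−4.111) = 0.01640.
C_D = 0.0500×0.689/(0.221−0.0500) × (0.3946−0.01640) = 0.2015×0.3782 = 0.07618 mol/dm³.
C_A = C_{A0}e^(−k₁τ) = 0.2718 mol/dm³, so C_U = C_{A0}−C_A−C_D = 0.3410 mol/dm³; C_D/C_U = 0.223.

0.223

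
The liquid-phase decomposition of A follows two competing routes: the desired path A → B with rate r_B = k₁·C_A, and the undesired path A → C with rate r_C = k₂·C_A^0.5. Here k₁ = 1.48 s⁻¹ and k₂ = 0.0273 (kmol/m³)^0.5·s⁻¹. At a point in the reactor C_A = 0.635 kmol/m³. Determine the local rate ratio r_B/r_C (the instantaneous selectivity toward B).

43.2

S_{B/C} = r_B/r_C = (k₁·C_A)/(k₂·C_A^0.5) = (k₁/k₂)·C_A^0.5.
= (1.48×0.6350) / (0.0273×0.6350^0.5) = 0.9398/0.02175 = 43.2.
Since the desired path is higher order in A, keeping C_A high (PFR or concentrated feed) favours B.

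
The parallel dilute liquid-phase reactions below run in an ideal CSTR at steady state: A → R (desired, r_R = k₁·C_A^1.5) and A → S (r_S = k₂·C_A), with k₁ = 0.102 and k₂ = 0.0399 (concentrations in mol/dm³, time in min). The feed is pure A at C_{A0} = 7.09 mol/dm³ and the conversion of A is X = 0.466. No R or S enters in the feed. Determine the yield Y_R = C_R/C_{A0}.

Exit C_A = C_{A0}(1−X) = 7.09×0.534 = 3.786 mol/dm³.
Rates in a CSTR are evaluated at the outlet concentration: r_R = 0.102×3.786^1.5 = 0.7514, r_S = 0.0399×3.786 = 0.1511.
Fraction of consumed A going to R: r_R/(r_R+r_S) = 0.8326.
C_R = 0.8326·C_{A0}·X = 0.8326×7.09×0.466 = 2.75 mol/dm³; Y_R = C_R/C_{A0} = 0.388.

0.388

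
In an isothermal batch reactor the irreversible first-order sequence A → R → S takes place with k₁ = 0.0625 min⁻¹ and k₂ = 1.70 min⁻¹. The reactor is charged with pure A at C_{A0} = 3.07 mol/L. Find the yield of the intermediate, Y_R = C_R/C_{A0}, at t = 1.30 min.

For first-order series with pure A initially, C_R(t) = k₁C_{A0}/(k₂−k₁)·(e^(−k₁t) − e^(−k₂t)).
e^(−k₁t) = e^(−0.0625×1.30) = e^(−0.08125) = 0.9220; e^(−k₂t) = e^(−2.210) = 0.1097.
C_R = 0.0625×3.07/(1.70−0.0625) × (0.9220−0.1097) = 0.1172×0.8123 = 0.09518 mol/L.
Y_R = C_R/C_{A0} = 0.09518/3.07 = 0.0310.

0.0310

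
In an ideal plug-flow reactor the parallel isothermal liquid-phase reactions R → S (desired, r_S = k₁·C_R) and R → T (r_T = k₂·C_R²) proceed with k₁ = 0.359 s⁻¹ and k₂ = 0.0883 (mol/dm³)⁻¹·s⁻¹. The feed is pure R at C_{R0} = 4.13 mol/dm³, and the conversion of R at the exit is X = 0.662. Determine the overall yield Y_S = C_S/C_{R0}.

0.400

C_R = C_{R0}(1−X) = 1.396 mol/dm³.
Along a PFR/batch, dC_S/dC_R = −r_S/(r_S+r_T) = −k₁/(k₁+k₂·C_R).
Integrating from C_{R0} to C_R: C_S = (0.359/0.0883)·ln[(0.359+0.0883·4.13)/(0.359+0.0883·1.40)] = 4.066·ln(0.7237/0.4823) = 1.650 mol/dm³.
Y_S = C_S/C_{R0} = 1.650/4.13 = 0.400.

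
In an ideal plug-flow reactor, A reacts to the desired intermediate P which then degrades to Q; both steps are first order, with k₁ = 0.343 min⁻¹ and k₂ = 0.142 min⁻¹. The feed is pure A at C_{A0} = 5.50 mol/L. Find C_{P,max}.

2.95 mol/L

Evaluating C_P at τ_opt = ln(k₂/k₁)/(k₂−k₁) gives C_{P,max}/C_{A0} = (k₁/k₂)^[k₂/(k₂−k₁)].
= (0.343/0.142)^(0.142/(0.142−0.343)) = (2.415)^(-0.7065) = 0.5363.
C_{P,max} = 0.5363×5.50 = 2.95 mol/L.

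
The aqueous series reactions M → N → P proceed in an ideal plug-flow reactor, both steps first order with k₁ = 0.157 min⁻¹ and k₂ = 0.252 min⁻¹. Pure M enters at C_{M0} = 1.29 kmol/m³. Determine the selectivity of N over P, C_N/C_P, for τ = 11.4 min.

0.281

The intermediate concentration in a first-order A→B→C sequence is C_N = k₁C_{M0}(e^(−k₁τ) − e^(−k₂τ))/(k₂−k₁).
e^(−k₁τ) = e^(−0.157×11.4) = e^(−1.790) = 0.1670; e^(−k₂τ) = e^(−2.873) = 0.05654.
C_N = 0.157×1.29/(0.252−0.157) × (0.1670−0.05654) = 2.132×0.1105 = 0.2355 kmol/m³.
C_M = C_{M0}e^(−k₁τ) = 0.2154 kmol/m³, so C_P = C_{M0}−C_M−C_N = 0.8391 kmol/m³; C_N/C_P = 0.281.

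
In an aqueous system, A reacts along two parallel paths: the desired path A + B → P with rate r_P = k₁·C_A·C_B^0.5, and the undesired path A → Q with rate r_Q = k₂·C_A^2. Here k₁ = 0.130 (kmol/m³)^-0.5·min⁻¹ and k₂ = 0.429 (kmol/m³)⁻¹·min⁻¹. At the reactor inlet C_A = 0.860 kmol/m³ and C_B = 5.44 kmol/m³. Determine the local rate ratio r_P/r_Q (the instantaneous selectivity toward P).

S_{P/Q} = r_P/r_Q = (k₁·C_A·C_B^0.5)/(k₂·C_A^2) = (k₁/k₂)·C_A⁻¹·C_B^0.5.
= (0.130×0.8600×5.440^0.5) / (0.429×0.8600^2) = 0.2608/0.3173 = 0.822.
The undesired path is higher order in A, so low C_A (CSTR or dilute feed) favours P.

0.822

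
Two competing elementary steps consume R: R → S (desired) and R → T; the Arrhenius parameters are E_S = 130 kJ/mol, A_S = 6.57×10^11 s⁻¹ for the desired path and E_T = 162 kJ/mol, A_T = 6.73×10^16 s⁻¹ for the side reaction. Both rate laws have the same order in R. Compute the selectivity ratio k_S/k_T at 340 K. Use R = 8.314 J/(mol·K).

Since both paths have the same order in R, the concentration cancels and S_{S/T} = k_S/k_T = (A_S/A_T)·exp[(E_T−E_S)/(RT)].
(E_T−E_S)/(RT) = (162−130)×10³/(8.314×340) = 32000/2827 = 11.32.
k_S/k_T = (6.57×10^11/6.73×10^16)·exp(11.32) = 9.762×10^-6 × 82486 = 0.805.
Since E_S < E_T, lowering the temperature improves selectivity toward S.

0.805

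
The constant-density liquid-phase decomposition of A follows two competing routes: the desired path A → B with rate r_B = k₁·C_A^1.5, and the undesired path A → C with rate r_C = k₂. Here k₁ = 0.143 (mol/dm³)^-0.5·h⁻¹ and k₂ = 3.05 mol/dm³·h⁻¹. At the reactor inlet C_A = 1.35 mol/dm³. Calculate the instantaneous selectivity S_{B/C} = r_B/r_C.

S_{B/C} = r_B/r_C = (k₁·C_A^1.5)/(k₂) = (k₁/k₂)·C_A^1.5.
= (0.143×1.350^1.5) / (3.05) = 0.2243/3.050 = 0.0735.
Since the desired path is higher order in A, keeping C_A high (PFR or concentrated feed) favours B.

0.0735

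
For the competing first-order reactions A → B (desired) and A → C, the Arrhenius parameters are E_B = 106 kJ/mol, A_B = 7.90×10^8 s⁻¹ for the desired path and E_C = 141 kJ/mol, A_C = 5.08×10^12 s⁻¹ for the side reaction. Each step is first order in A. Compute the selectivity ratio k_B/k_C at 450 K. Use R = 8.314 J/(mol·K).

1.80

Since both paths have the same order in A, the concentration cancels and S_{B/C} = k_B/k_C = (A_B/A_C)·exp[(E_C−E_B)/(RT)].
(E_C−E_B)/(RT) = (141−106)×10³/(8.314×450) = 35000/3741 = 9.355.
k_B/k_C = (7.90×10^8/5.08×10^12)·exp(9.355) = 1.555×10^-4 × 11557 = 1.80.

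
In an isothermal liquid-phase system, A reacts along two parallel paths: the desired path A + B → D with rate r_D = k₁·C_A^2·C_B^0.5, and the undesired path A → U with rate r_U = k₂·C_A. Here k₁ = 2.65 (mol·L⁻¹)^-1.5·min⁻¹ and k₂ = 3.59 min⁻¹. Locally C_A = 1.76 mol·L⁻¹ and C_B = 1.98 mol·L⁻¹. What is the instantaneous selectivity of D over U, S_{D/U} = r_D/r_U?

S_{D/U} = r_D/r_U = (k₁·C_A^2·C_B^0.5)/(k₂·C_A) = (k₁/k₂)·C_A·C_B^0.5.
= (2.65×1.760^2×1.980^0.5) / (3.59×1.760) = 11.55/6.318 = 1.83.

1.83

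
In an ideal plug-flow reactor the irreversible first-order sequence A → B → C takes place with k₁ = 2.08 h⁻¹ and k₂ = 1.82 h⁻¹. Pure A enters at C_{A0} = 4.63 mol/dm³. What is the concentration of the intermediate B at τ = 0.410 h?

Solving the coupled first-order balances gives C_B(τ) = [k₁/(k₂−k₁)]·C_{A0}·(e^(−k₁τ) − e^(−k₂τ)).
e^(−k₁τ) = e^(−2.08×0.410) = e^(−0.8528) = 0.4262; e^(−k₂τ) = e^(−0.7462) = 0.4742.
C_B = 2.08×4.63/(1.82−2.08) × (0.4262−0.4742) = (-37.04)×(-0.04795) = 1.776 mol/dm³.

1.78 mol/dm³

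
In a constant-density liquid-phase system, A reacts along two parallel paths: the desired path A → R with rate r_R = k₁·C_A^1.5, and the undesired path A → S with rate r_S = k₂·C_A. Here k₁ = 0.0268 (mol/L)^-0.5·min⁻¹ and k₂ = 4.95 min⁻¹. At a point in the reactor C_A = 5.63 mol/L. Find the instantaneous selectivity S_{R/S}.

0.0128

S_{R/S} = r_R/r_S = (k₁·C_A^1.5)/(k₂·C_A) = (k₁/k₂)·C_A^0.5.
= (0.0268×5.630^1.5) / (4.95×5.630) = 0.3580/27.87 = 0.0128.
Since the desired path is higher order in A, keeping C_A high (PFR or concentrated feed) favours R.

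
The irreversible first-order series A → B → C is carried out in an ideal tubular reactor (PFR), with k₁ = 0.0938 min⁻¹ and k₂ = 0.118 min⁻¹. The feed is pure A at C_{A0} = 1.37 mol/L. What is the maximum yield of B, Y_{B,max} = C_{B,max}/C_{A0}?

At the optimum, C_{B,max}/C_{A0} = (k₁/k₂)^[k₂/(k₂−k₁)].
= (0.0938/0.118)^(0.118/(0.118−0.0938)) = (0.7949)^(4.876) = 0.3266.

0.327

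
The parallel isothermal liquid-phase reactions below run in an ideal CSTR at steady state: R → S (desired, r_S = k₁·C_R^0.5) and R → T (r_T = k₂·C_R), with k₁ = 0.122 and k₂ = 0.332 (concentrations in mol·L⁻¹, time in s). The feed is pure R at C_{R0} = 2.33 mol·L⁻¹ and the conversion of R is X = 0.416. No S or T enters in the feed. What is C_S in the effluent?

Exit C_R = C_{R0}(1−X) = 2.33×0.584 = 1.361 mol·L⁻¹.
A CSTR operates uniformly at the exit composition, giving r_S = 0.1423 and r_T = 0.4518 (each k·C_R^n at C_R = 1.361).
Fraction of consumed R going to S: r_S/(r_S+r_T) = 0.2396.
C_S = 0.2396·C_{R0}·X = 0.2396×2.33×0.416 = 0.232 mol·L⁻¹.

0.232 mol·L⁻¹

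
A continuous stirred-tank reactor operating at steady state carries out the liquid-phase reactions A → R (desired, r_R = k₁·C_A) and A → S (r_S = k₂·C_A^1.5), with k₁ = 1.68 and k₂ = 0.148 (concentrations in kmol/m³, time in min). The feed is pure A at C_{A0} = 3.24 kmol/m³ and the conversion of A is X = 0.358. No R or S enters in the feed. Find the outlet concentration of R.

1.03 kmol/m³

Exit C_A = C_{A0}(1−X) = 3.24×0.642 = 2.080 kmol/m³.
In a CSTR the entire volume is at exit conditions, so r_R = 1.68×2.080 = 3.495 and r_S = 0.148×2.080^1.5 = 0.4440.
Fraction of consumed A going to R: r_R/(r_R+r_S) = 0.8873.
C_R = 0.8873·C_{A0}·X = 0.8873×3.24×0.358 = 1.03 kmol/m³.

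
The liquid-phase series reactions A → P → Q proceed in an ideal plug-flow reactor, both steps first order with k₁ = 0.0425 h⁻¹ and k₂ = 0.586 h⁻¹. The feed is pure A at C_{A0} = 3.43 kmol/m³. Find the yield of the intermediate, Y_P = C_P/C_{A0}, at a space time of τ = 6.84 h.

0.0571

Solving the coupled first-order balances gives C_P(τ) = [k₁/(k₂−k₁)]·C_{A0}·(e^(−k₁τ) − e^(−k₂τ)).
e^(−k₁τ) = e^(−0.0425×6.84) = e^(−0.2907) = 0.7477; e^(−k₂τ) = e^(−4.008) = 0.01817.
C_P = 0.0425×3.43/(0.586−0.0425) × (0.7477−0.01817) = 0.2682×0.7296 = 0.1957 kmol/m³.
Y_P = C_P/C_{A0} = 0.1957/3.43 = 0.0571.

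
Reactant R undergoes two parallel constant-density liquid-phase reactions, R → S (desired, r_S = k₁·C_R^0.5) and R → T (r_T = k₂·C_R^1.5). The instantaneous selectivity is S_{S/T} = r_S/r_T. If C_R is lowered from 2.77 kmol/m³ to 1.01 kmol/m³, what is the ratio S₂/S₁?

S_{S/T} = (k₁/k₂)·C_R⁻¹, so S₂/S₁ = (C_{R,2}/C_{R,1})⁻¹.
= 2.77/1.01 = 2.74.
Selectivity toward S rises as C_R falls — low-concentration operation is favoured.

2.74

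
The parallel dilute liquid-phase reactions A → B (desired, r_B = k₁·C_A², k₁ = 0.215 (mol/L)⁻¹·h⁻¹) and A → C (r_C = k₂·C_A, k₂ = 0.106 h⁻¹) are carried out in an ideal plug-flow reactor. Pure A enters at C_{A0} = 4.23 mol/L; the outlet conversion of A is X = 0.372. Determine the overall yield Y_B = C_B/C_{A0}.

C_A = C_{A0}(1−X) = 2.656 mol/L.
Along a PFR/batch, dC_C/dC_A = −r_C/(r_B+r_C) = −k₂/(k₂+k₁·C_A).
Integrating from C_{A0} to C_A: C_C = (0.106/0.215)·ln[(0.106+0.215·4.23)/(0.106+0.215·2.66)] = 0.4930·ln(1.015/0.6771) = 0.1998 mol/L.
Then C_B = (C_{A0}−C_A) − C_C = 1.574 − 0.1998 = 1.374 mol/L.
Y_B = C_B/C_{A0} = 1.374/4.23 = 0.325.

0.325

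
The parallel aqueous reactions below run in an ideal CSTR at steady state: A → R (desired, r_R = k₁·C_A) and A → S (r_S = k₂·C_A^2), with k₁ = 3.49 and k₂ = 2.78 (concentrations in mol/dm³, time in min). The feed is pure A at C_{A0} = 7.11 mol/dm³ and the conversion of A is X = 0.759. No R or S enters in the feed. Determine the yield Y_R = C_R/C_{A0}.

0.321

Exit C_A = C_{A0}(1−X) = 7.11×0.241 = 1.714 mol/dm³.
A CSTR operates uniformly at the exit composition, giving r_R = 5.980 and r_S = 8.162 (each k·C_A^n at C_A = 1.714).
Fraction of consumed A going to R: r_R/(r_R+r_S) = 0.4228.
C_R = 0.4228·C_{A0}·X = 0.4228×7.11×0.759 = 2.28 mol/dm³; Y_R = C_R/C_{A0} = 0.321.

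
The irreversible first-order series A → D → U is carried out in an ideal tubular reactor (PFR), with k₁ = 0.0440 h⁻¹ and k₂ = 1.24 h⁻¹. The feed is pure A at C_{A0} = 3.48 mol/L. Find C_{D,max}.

For a first-order series the maximum intermediate yield is C_{D,max}/C_{A0} = (k₁/k₂)^[k₂/(k₂−k₁)].
= (0.0440/1.24)^(1.24/(1.24−0.0440)) = (0.03548)^(1.037) = 0.03138.
C_{D,max} = 0.03138×3.48 = 0.109 mol/L.

0.109 mol/L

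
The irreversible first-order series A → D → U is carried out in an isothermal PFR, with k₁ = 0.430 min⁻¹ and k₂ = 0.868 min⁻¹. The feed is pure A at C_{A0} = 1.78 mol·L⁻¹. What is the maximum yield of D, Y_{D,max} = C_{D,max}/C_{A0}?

Evaluating C_D at τ_opt = ln(k₂/k₁)/(k₂−k₁) gives C_{D,max}/C_{A0} = (k₁/k₂)^[k₂/(k₂−k₁)].
= (0.430/0.868)^(0.868/(0.868−0.430)) = (0.4954)^(1.982) = 0.2486.

0.249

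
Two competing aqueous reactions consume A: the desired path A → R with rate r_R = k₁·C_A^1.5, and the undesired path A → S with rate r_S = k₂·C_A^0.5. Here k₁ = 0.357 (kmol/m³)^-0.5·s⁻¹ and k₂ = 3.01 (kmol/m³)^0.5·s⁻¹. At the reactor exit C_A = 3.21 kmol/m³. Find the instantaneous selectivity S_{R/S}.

0.381

S_{R/S} = r_R/r_S = (k₁·C_A^1.5)/(k₂·C_A^0.5) = (k₁/k₂)·C_A.
= (0.357×3.210^1.5) / (3.01×3.210^0.5) = 2.053/5.393 = 0.381.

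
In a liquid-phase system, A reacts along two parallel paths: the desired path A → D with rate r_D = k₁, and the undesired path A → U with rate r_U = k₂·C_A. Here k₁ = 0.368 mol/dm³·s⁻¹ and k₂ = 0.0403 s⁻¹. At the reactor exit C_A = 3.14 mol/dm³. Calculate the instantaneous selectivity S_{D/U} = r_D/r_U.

S_{D/U} = r_D/r_U = (k₁)/(k₂·C_A) = (k₁/k₂)·C_A⁻¹.
= (0.368) / (0.0403×3.140) = 0.3680/0.1265 = 2.91.
The undesired path is higher order in A, so low C_A (CSTR or dilute feed) favours D.

2.91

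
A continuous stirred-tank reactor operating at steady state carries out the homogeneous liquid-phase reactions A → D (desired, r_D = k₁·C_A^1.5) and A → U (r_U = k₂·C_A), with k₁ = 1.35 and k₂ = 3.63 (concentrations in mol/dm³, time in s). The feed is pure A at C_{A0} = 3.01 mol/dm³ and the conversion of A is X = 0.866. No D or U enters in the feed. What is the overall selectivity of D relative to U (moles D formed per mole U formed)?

Exit C_A = C_{A0}(1−X) = 3.01×0.134 = 0.4033 mol/dm³.
Rates in a CSTR are evaluated at the outlet concentration: r_D = 1.35×0.4033^1.5 = 0.3458, r_U = 3.63×0.4033 = 1.464.
Overall selectivity = C_D/C_U = r_Dτ/(r_Uτ) = r_D/r_U = 0.236.

0.236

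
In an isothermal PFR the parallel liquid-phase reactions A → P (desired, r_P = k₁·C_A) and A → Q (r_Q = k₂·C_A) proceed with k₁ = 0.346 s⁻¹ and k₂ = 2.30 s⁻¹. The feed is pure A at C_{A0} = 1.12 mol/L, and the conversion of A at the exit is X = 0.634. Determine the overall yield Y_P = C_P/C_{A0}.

0.0829

C_A = C_{A0}(1−X) = 0.4099 mol/L.
Both paths are first order in A, so the instantaneous fraction to P is constant: dC_P/d(−C_A) = k₁/(k₁+k₂) = 0.1308.
C_P = 0.1308·(C_{A0}−C_A) = 0.1308×0.7101 = 0.0929 mol/L.
Y_P = C_P/C_{A0} = 0.09285/1.12 = 0.0829.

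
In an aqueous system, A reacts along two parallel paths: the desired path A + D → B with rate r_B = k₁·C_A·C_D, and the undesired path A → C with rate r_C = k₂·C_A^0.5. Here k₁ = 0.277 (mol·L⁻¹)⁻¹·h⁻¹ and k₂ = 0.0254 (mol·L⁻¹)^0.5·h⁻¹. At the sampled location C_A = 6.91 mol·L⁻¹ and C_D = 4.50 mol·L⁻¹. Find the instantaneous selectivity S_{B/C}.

129

S_{B/C} = r_B/r_C = (k₁·C_A·C_D)/(k₂·C_A^0.5) = (k₁/k₂)·C_A^0.5·C_D.
= (0.277×6.910×4.500) / (0.0254×6.910^0.5) = 8.613/0.06677 = 129.
Since the desired path is higher order in A, keeping C_A high (PFR or concentrated feed) favours B.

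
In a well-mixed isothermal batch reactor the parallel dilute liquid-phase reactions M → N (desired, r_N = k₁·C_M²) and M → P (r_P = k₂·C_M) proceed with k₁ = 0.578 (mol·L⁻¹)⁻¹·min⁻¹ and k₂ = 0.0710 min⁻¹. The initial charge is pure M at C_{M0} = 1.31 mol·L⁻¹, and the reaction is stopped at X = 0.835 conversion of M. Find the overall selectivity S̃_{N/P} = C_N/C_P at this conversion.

5.18

C_M = C_{M0}(1−X) = 0.2162 mol·L⁻¹.
Along a PFR/batch, dC_P/dC_M = −r_P/(r_N+r_P) = −k₂/(k₂+k₁·C_M).
Integrating from C_{M0} to C_M: C_P = (0.0710/0.578)·ln[(0.0710+0.578·1.31)/(0.0710+0.578·0.216)] = 0.1228·ln(0.8282/0.1959) = 0.1771 mol·L⁻¹.
Then C_N = (C_{M0}−C_M) − C_P = 1.094 − 0.1771 = 0.9168 mol·L⁻¹.
S̃_{N/P} = C_N/C_P = 0.9168/0.1771 = 5.18.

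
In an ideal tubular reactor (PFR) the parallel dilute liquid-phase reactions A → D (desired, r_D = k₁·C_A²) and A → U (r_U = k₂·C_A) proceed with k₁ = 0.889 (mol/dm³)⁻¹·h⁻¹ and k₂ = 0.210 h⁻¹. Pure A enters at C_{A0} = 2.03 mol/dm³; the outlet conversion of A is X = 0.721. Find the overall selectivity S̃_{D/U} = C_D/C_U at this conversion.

4.97

C_A = C_{A0}(1−X) = 0.5664 mol/dm³.
Along a PFR/batch, dC_U/dC_A = −r_U/(r_D+r_U) = −k₂/(k₂+k₁·C_A).
Integrating from C_{A0} to C_A: C_U = (0.210/0.889)·ln[(0.210+0.889·2.03)/(0.210+0.889·0.566)] = 0.2362·ln(2.015/0.7135) = 0.2452 mol/dm³.
Then C_D = (C_{A0}−C_A) − C_U = 1.464 − 0.2452 = 1.218 mol/dm³.
S̃_{D/U} = C_D/C_U = 1.218/0.2452 = 4.97.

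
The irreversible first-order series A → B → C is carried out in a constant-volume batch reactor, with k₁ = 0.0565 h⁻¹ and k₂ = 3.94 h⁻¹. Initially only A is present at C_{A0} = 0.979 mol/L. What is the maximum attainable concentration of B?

For a first-order series the maximum intermediate yield is C_{B,max}/C_{A0} = (k₁/k₂)^[k₂/(k₂−k₁)].
= (0.0565/3.94)^(3.94/(3.94−0.0565)) = (0.01434)^(1.015) = 0.01348.
C_{B,max} = 0.01348×0.979 = 0.0132 mol/L.

0.0132 mol/L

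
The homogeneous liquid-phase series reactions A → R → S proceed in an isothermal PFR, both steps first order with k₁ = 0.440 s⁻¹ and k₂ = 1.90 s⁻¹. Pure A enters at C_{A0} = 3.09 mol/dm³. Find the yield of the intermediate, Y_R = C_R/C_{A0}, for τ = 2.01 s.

Solving the coupled first-order balances gives C_R(τ) = [k₁/(k₂−k₁)]·C_{A0}·(e^(−k₁τ) − e^(−k₂τ)).
e^(−k₁τ) = e^(−0.440×2.01) = e^(−0.8844) = 0.4130; e^(−k₂τ) = e^(−3.819) = 0.02195.
C_R = 0.440×3.09/(1.90−0.440) × (0.4130−0.02195) = 0.9312×0.3910 = 0.3641 mol/dm³.
Y_R = C_R/C_{A0} = 0.3641/3.09 = 0.118.

0.118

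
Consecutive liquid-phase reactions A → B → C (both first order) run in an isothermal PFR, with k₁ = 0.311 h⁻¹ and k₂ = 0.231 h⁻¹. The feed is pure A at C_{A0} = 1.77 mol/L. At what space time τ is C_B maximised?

Setting dC_B/dτ = 0 gives τ_opt = ln(k₂/k₁)/(k₂−k₁).
= ln(0.231/0.311)/(0.231−0.311) = ln(0.7428)/-0.08000 = -0.2974/-0.08000 = 3.72 h.

3.72 h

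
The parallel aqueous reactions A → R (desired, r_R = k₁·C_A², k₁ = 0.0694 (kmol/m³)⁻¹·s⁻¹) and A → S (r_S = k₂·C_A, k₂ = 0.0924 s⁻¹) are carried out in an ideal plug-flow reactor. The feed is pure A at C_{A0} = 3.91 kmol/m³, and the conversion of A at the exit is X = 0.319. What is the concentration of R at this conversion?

C_A = C_{A0}(1−X) = 2.663 kmol/m³.
Along a PFR/batch, dC_S/dC_A = −r_S/(r_R+r_S) = −k₂/(k₂+k₁·C_A).
Integrating from C_{A0} to C_A: C_S = (0.0924/0.0694)·ln[(0.0924+0.0694·3.91)/(0.0924+0.0694·2.66)] = 1.331·ln(0.3638/0.2772) = 0.3618 kmol/m³.
Then C_R = (C_{A0}−C_A) − C_S = 1.247 − 0.3618 = 0.8855 kmol/m³.

0.885 kmol/m³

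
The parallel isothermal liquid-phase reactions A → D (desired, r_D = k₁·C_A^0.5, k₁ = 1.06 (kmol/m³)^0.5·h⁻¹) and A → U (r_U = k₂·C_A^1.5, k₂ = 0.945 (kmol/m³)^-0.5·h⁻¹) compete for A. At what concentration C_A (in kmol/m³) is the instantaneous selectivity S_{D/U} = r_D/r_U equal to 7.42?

S_{D/U} = (k₁/k₂)·C_A⁻¹ ⇒ C_A = (S·k₂/k₁)^(-1).
= (7.42×0.945/1.06)^(-1) = (6.615)^(-1) = 0.151 kmol/m³.

0.151 kmol/m³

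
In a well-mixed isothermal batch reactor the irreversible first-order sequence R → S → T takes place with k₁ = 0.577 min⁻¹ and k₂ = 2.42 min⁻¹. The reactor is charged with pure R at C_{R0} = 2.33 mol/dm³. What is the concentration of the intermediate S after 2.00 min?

0.224 mol/dm³

Solving the coupled first-order balances gives C_S(t) = [k₁/(k₂−k₁)]·C_{R0}·(e^(−k₁t) − e^(−k₂t)).
e^(−k₁t) = e^(−0.577×2.00) = e^(−1.154) = 0.3154; e^(−k₂t) = e^(−4.840) = 0.007907.
C_S = 0.577×2.33/(2.42−0.577) × (0.3154−0.007907) = 0.7295×0.3075 = 0.2243 mol/dm³.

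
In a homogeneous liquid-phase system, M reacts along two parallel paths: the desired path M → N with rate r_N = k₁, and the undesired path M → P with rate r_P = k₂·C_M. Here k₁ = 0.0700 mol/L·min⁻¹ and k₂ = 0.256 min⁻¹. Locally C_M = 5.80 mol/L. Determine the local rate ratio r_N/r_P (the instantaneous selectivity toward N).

S_{N/P} = r_N/r_P = (k₁)/(k₂·C_M) = (k₁/k₂)·C_M⁻¹.
= (0.0700) / (0.256×5.800) = 0.07000/1.485 = 0.0471.
The undesired path is higher order in M, so low C_M (CSTR or dilute feed) favours N.

0.0471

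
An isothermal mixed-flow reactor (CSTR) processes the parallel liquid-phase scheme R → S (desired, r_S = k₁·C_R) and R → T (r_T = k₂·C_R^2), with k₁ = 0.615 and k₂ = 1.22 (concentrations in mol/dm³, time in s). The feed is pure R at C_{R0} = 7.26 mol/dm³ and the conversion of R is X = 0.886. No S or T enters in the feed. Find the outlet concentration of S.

Exit C_R = C_{R0}(1−X) = 7.26×0.114 = 0.8276 mol/dm³.
Rates in a CSTR are evaluated at the outlet concentration: r_S = 0.615×0.8276 = 0.5090, r_T = 1.22×0.8276^2 = 0.8357.
Fraction of consumed R going to S: r_S/(r_S+r_T) = 0.3785.
C_S = 0.3785·C_{R0}·X = 0.3785×7.26×0.886 = 2.43 mol/dm³.

2.43 mol/dm³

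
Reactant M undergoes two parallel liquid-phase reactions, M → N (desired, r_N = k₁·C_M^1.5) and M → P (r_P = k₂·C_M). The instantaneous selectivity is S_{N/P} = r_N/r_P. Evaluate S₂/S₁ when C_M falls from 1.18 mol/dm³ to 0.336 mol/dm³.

0.534

S_{N/P} = (k₁/k₂)·C_M^0.5, so S₂/S₁ = (C_{M,2}/C_{M,1})^0.5.
= (0.336/1.18)^0.5 = (0.2847)^0.5 = 0.534.
Selectivity toward N falls as C_M falls — high-concentration operation is favoured.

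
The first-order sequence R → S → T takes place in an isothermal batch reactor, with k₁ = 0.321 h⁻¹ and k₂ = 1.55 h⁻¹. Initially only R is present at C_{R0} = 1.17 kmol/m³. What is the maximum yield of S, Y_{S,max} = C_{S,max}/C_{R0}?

At the optimum, C_{S,max}/C_{R0} = (k₁/k₂)^[k₂/(k₂−k₁)].
= (0.321/1.55)^(1.55/(1.55−0.321)) = (0.2071)^(1.261) = 0.1373.

0.137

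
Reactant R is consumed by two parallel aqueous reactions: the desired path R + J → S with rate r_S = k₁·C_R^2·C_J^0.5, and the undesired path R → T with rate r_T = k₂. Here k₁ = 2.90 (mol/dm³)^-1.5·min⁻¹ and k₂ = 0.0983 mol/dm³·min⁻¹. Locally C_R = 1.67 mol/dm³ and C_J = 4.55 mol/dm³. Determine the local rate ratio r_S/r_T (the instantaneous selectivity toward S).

176

S_{S/T} = r_S/r_T = (k₁·C_R^2·C_J^0.5)/(k₂) = (k₁/k₂)·C_R^2·C_J^0.5.
= (2.90×1.670^2×4.550^0.5) / (0.0983) = 17.25/0.09830 = 176.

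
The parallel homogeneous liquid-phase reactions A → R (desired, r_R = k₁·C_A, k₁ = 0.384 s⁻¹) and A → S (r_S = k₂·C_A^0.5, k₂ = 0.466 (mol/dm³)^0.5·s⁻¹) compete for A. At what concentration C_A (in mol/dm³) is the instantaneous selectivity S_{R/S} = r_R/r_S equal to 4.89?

S_{R/S} = (k₁/k₂)·C_A^0.5 ⇒ C_A = (S·k₂/k₁)^(2).
= (4.89×0.466/0.384)^(2) = (5.934)^(2) = 35.2 mol/dm³.

35.2 mol/dm³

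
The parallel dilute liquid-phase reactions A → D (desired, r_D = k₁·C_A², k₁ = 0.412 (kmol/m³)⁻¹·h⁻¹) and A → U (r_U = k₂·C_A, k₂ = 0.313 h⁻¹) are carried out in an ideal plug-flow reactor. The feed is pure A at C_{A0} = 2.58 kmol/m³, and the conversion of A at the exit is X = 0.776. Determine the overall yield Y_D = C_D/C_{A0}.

C_A = C_{A0}(1−X) = 0.5779 kmol/m³.
Along a PFR/batch, dC_U/dC_A = −r_U/(r_D+r_U) = −k₂/(k₂+k₁·C_A).
Integrating from C_{A0} to C_A: C_U = (0.313/0.412)·ln[(0.313+0.412·2.58)/(0.313+0.412·0.578)] = 0.7597·ln(1.376/0.5511) = 0.6951 kmol/m³.
Then C_D = (C_{A0}−C_A) − C_U = 2.002 − 0.6951 = 1.307 kmol/m³.
Y_D = C_D/C_{A0} = 1.307/2.58 = 0.507.

0.507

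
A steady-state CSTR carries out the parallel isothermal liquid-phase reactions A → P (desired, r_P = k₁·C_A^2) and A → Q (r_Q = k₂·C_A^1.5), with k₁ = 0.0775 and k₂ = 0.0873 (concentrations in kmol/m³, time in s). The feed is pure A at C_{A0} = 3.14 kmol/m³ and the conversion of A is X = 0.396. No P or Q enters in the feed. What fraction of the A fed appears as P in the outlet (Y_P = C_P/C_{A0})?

Exit C_A = C_{A0}(1−X) = 3.14×0.604 = 1.897 kmol/m³.
A CSTR operates uniformly at the exit composition, giving r_P = 0.2788 and r_Q = 0.2280 (each k·C_A^n at C_A = 1.897).
Fraction of consumed A going to P: r_P/(r_P+r_Q) = 0.5501.
C_P = 0.5501·C_{A0}·X = 0.5501×3.14×0.396 = 0.684 kmol/m³; Y_P = C_P/C_{A0} = 0.218.

0.218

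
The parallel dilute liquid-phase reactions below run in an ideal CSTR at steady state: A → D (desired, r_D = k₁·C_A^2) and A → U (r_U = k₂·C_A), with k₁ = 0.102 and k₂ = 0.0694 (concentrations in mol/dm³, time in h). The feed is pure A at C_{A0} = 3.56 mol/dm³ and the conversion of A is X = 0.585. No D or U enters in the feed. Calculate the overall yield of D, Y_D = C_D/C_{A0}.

Exit C_A = C_{A0}(1−X) = 3.56×0.415 = 1.477 mol/dm³.
Rates in a CSTR are evaluated at the outlet concentration: r_D = 0.102×1.477^2 = 0.2226, r_U = 0.0694×1.477 = 0.1025.
Fraction of consumed A going to D: r_D/(r_D+r_U) = 0.6847.
C_D = 0.6847·C_{A0}·X = 0.6847×3.56×0.585 = 1.43 mol/dm³; Y_D = C_D/C_{A0} = 0.401.

0.401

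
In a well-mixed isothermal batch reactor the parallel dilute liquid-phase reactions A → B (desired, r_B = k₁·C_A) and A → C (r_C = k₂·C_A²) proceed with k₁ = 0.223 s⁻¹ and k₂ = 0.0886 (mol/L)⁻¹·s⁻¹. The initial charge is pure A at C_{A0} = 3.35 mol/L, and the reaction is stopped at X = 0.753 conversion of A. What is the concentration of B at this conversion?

C_A = C_{A0}(1−X) = 0.8275 mol/L.
Along a PFR/batch, dC_B/dC_A = −r_B/(r_B+r_C) = −k₁/(k₁+k₂·C_A).
Integrating from C_{A0} to C_A: C_B = (0.223/0.0886)·ln[(0.223+0.0886·3.35)/(0.223+0.0886·0.827)] = 2.517·ln(0.5198/0.2963) = 1.415 mol/L.

1.41 mol/L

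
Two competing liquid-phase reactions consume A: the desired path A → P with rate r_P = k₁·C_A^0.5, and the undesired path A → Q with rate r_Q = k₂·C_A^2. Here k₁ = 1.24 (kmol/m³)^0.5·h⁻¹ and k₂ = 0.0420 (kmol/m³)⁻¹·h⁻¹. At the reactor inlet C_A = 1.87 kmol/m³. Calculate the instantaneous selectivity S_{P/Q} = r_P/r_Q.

S_{P/Q} = r_P/r_Q = (k₁·C_A^0.5)/(k₂·C_A^2) = (k₁/k₂)·C_A^-1.5.
= (1.24×1.870^0.5) / (0.0420×1.870^2) = 1.696/0.1469 = 11.5.
The undesired path is higher order in A, so low C_A (CSTR or dilute feed) favours P.

11.5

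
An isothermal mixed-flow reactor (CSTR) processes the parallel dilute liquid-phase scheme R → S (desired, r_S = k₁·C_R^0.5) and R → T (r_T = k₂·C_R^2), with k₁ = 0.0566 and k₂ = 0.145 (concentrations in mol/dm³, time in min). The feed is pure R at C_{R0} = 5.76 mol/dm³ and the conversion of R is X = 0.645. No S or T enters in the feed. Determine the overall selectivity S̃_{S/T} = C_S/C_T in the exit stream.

Exit C_R = C_{R0}(1−X) = 5.76×0.355 = 2.045 mol/dm³.
In a CSTR the entire volume is at exit conditions, so r_S = 0.0566×2.045^0.5 = 0.08094 and r_T = 0.145×2.045^2 = 0.6063.
Overall selectivity = C_S/C_T = r_Sτ/(r_Tτ) = r_S/r_T = 0.133.

0.133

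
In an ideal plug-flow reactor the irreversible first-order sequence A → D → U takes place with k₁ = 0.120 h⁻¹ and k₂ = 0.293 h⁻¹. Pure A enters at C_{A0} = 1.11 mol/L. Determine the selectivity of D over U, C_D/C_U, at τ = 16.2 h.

For first-order series with pure A initially, C_D(τ) = k₁C_{A0}/(k₂−k₁)·(e^(−k₁τ) − e^(−k₂τ)).
e^(−k₁τ) = e^(−0.120×16.2) = e^(−1.944) = 0.1431; e^(−k₂τ) = e^(−4.747) = 0.008681.
C_D = 0.120×1.11/(0.293−0.120) × (0.1431−0.008681) = 0.7699×0.1344 = 0.1035 mol/L.
C_A = C_{A0}e^(−k₁τ) = 0.1589 mol/L, so C_U = C_{A0}−C_A−C_D = 0.8476 mol/L; C_D/C_U = 0.122.

0.122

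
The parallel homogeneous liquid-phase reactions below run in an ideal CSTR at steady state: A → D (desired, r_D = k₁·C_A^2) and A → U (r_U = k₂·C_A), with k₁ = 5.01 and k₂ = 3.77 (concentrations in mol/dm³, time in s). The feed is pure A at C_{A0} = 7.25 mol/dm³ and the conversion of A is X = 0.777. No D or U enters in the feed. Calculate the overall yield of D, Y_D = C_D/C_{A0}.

0.530

Exit C_A = C_{A0}(1−X) = 7.25×0.223 = 1.617 mol/dm³.
A CSTR operates uniformly at the exit composition, giving r_D = 13.10 and r_U = 6.095 (each k·C_A^n at C_A = 1.617).
Fraction of consumed A going to D: r_D/(r_D+r_U) = 0.6824.
C_D = 0.6824·C_{A0}·X = 0.6824×7.25×0.777 = 3.84 mol/dm³; Y_D = C_D/C_{A0} = 0.530.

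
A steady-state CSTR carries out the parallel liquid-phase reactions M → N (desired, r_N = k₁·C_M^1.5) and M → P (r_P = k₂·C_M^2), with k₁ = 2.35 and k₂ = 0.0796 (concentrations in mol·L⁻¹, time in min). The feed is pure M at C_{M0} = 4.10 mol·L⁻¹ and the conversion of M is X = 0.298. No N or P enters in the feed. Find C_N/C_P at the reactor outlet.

17.4

Exit C_M = C_{M0}(1−X) = 4.10×0.702 = 2.878 mol·L⁻¹.
In a CSTR the entire volume is at exit conditions, so r_N = 2.35×2.878^1.5 = 11.47 and r_P = 0.0796×2.878^2 = 0.6594.
Overall selectivity = C_N/C_P = r_Nτ/(r_Pτ) = r_N/r_P = 17.4.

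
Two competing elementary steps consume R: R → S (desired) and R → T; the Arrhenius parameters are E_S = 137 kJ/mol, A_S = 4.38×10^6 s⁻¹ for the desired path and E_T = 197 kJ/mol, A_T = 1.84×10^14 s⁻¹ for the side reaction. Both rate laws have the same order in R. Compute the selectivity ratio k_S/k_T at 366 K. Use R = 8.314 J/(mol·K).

Since both paths have the same order in R, the concentration cancels and S_{S/T} = k_S/k_T = (A_S/A_T)·exp[(E_T−E_S)/(RT)].
(E_T−E_S)/(RT) = (197−137)×10³/(8.314×366) = 60000/3043 = 19.72.
k_S/k_T = (4.38×10^6/1.84×10^14)·exp(19.72) = 2.380×10^-8 × 3.659×10^8 = 8.71.

8.71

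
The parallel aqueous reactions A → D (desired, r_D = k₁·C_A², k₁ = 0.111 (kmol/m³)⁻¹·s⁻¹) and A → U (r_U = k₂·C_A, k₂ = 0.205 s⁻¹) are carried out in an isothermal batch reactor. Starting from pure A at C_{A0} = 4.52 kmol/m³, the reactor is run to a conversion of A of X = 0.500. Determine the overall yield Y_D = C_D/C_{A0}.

C_A = C_{A0}(1−X) = 2.260 kmol/m³.
Along a PFR/batch, dC_U/dC_A = −r_U/(r_D+r_U) = −k₂/(k₂+k₁·C_A).
Integrating from C_{A0} to C_A: C_U = (0.205/0.111)·ln[(0.205+0.111·4.52)/(0.205+0.111·2.26)] = 1.847·ln(0.7067/0.4559) = 0.8097 kmol/m³.
Then C_D = (C_{A0}−C_A) − C_U = 2.260 − 0.8097 = 1.450 kmol/m³.
Y_D = C_D/C_{A0} = 1.450/4.52 = 0.321.

0.321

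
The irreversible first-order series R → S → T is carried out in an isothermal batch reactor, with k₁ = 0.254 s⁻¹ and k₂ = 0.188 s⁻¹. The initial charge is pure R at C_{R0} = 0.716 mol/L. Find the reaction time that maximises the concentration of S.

For first-order series the maximum of C_S occurs at t_opt = ln(k₂/k₁)/(k₂−k₁).
= ln(0.188/0.254)/(0.188−0.254) = ln(0.7402)/-0.06600 = -0.3009/-0.06600 = 4.56 s.

4.56 s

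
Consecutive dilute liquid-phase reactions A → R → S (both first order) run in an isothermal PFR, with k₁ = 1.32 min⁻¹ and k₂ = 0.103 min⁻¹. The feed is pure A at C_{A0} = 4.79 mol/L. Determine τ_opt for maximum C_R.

Setting dC_R/dτ = 0 gives τ_opt = ln(k₂/k₁)/(k₂−k₁).
= ln(0.103/1.32)/(0.103−1.32) = ln(0.07803)/-1.217 = -2.551/-1.217 = 2.10 min.

2.10 min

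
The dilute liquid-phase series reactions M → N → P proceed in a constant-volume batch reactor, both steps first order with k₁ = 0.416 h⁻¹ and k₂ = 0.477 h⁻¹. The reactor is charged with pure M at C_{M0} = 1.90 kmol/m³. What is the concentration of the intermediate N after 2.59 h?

0.645 kmol/m³

The intermediate concentration in a first-order A→B→C sequence is C_N = k₁C_{M0}(e^(−k₁t) − e^(−k₂t))/(k₂−k₁).
e^(−k₁t) = e^(−0.416×2.59) = e^(−1.077) = 0.3405; e^(−k₂t) = e^(−1.235) = 0.2907.
C_N = 0.416×1.90/(0.477−0.416) × (0.3405−0.2907) = 12.96×0.04976 = 0.6447 kmol/m³.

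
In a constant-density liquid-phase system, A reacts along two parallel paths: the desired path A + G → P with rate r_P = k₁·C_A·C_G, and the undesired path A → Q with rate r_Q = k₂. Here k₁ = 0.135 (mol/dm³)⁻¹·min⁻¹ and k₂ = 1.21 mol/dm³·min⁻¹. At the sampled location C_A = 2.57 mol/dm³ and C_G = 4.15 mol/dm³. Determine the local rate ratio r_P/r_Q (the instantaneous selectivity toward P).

S_{P/Q} = r_P/r_Q = (k₁·C_A·C_G)/(k₂) = (k₁/k₂)·C_A·C_G.
= (0.135×2.570×4.150) / (1.21) = 1.440/1.210 = 1.19.
Since the desired path is higher order in A, keeping C_A high (PFR or concentrated feed) favours P.

1.19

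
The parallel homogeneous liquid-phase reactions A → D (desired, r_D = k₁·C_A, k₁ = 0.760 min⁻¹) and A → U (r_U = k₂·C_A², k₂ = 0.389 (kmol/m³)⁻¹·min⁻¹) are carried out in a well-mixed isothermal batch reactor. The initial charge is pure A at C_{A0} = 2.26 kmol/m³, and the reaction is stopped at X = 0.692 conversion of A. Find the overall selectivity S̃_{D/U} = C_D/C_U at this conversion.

C_A = C_{A0}(1−X) = 0.6961 kmol/m³.
Along a PFR/batch, dC_D/dC_A = −r_D/(r_D+r_U) = −k₁/(k₁+k₂·C_A).
Integrating from C_{A0} to C_A: C_D = (0.760/0.389)·ln[(0.760+0.389·2.26)/(0.760+0.389·0.696)] = 1.954·ln(1.639/1.031) = 0.9063 kmol/m³.
C_U = (C_{A0}−C_A)−C_D = 0.6577 kmol/m³; S̃_{D/U} = 0.9063/0.6577 = 1.38.

1.38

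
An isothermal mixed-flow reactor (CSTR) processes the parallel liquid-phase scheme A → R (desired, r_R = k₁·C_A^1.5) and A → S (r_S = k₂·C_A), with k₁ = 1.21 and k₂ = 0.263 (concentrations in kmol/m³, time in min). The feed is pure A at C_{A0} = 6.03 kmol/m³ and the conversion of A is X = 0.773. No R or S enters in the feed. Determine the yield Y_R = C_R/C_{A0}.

0.652

Exit C_A = C_{A0}(1−X) = 6.03×0.227 = 1.369 kmol/m³.
A CSTR operates uniformly at the exit composition, giving r_R = 1.938 and r_S = 0.3600 (each k·C_A^n at C_A = 1.369).
Fraction of consumed A going to R: r_R/(r_R+r_S) = 0.8433.
C_R = 0.8433·C_{A0}·X = 0.8433×6.03×0.773 = 3.93 kmol/m³; Y_R = C_R/C_{A0} = 0.652.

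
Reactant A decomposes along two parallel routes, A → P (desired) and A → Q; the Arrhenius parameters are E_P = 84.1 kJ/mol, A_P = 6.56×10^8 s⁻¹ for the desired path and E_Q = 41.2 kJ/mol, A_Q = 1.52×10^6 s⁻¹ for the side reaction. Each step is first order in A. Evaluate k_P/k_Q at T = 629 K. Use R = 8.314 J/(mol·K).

0.118

With equal orders, S_{P/Q} = k_P/k_Q = (A_P/A_Q)·exp[(E_Q−E_P)/(RT)].
(E_Q−E_P)/(RT) = (41.2−84.1)×10³/(8.314×629) = -42900/5230 = -8.203.
k_P/k_Q = (6.56×10^8/1.52×10^6)·exp(-8.203) = 431.6 × 2.737×10^-4 = 0.118.
Since E_P > E_Q, raising the temperature improves selectivity toward P.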